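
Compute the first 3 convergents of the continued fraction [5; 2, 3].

5/1, 11/2, 38/7

Using the convergent recurrence p_i = a_i*p_{i-1} + p_{i-2}, q_i = a_i*q_{i-1} + q_{i-2} with p_{-2}=0, p_{-1}=1, q_{-2}=1, q_{-1}=0:
  i=0: a_0=5, p_0 = 5*1 + 0 = 5, q_0 = 5*0 + 1 = 1.
  i=1: a_1=2, p_1 = 2*5 + 1 = 11, q_1 = 2*1 + 0 = 2.
  i=2: a_2=3, p_2 = 3*11 + 5 = 38, q_2 = 3*2 + 1 = 7.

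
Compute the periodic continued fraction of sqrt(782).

Write x_i = (sqrt(782) + m_i)/d_i with (m_0, d_0) = (0, 1). a_0 = floor(sqrt(782)) = 27, since 27^2 = 729 <= 782 < 784 = 28^2.
Iterate m_{i+1} = d_i*a_i - m_i, d_{i+1} = (782 - m_{i+1}^2)/d_i, a_{i+1} = floor((a_0 + m_{i+1})/d_{i+1}):
  m_1 = 1*27 - 0 = 27, d_1 = (782 - 27^2)/1 = 53/1 = 53, a_1 = floor((27 + 27)/53) = 1.
  m_2 = 53*1 - 27 = 26, d_2 = (782 - 26^2)/53 = 106/53 = 2, a_2 = floor((27 + 26)/2) = 26.
  m_3 = 2*26 - 26 = 26, d_3 = (782 - 26^2)/2 = 106/2 = 53, a_3 = floor((27 + 26)/53) = 1.
  m_4 = 53*1 - 26 = 27, d_4 = (782 - 27^2)/53 = 53/53 = 1, a_4 = floor((27 + 27)/1) = 54.
  m_5 = 1*54 - 27 = 27, d_5 = (782 - 27^2)/1 = 53/1 = 53: (m_5, d_5) = (m_1, d_1) = (27, 53), so from here the quotients repeat a_1, ..., a_4; the period length is 4.
Hence the expansion of sqrt(782) is a_0 = 27 followed by the repeating block 1, 26, 1, 54 (period 4).

[27; (1, 26, 1, 54)]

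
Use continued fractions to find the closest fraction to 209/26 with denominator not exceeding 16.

129/16

Expand x = 209/26 as a continued fraction with the Euclidean algorithm:
  209 = 8*26 + 1, so a_0 = 8.
  26 = 26*1 + 0, so a_1 = 26.
so x = [8; 26].
Convergents (p_i = a_i*p_{i-1} + p_{i-2}, q_i = a_i*q_{i-1} + q_{i-2} with p_{-2}=0, p_{-1}=1, q_{-2}=1, q_{-1}=0), until the denominator exceeds 16:
  i=0: a_0=8, p_0 = 8*1 + 0 = 8, q_0 = 8*0 + 1 = 1.
  i=1: a_1=26, p_1 = 26*8 + 1 = 209, q_1 = 26*1 + 0 = 26.
q_1 = 26 > 16, so the last convergent with denominator <= 16 is p_0/q_0 = 8/1.
The closest fraction with denominator <= 16 is either p_0/q_0 or the intermediate fraction (k*p_0 + p_{-1})/(k*q_0 + q_{-1}) with the largest k >= 1 whose denominator stays <= 16; these approach x as k grows, and every other convergent or intermediate fraction in range is farther away.
Largest k: floor((16 - q_{-1})/q_0) = floor((16 - 0)/1) = 16 (using the seeds p_{-1} = 1, q_{-1} = 0).
That gives (16*8 + 1)/(16*1 + 0) = 129/16.
Compare the errors: |x - 8/1| = |209*1 - 8*26|/(26*1) = 1/26, and |x - 129/16| = |209*16 - 129*26|/(26*16) = 10/416.
Cross-multiplying, 10*26 = 260 < 416 = 1*416, so 10/416 is smaller: the intermediate fraction 129/16 is closer to x than 8/1.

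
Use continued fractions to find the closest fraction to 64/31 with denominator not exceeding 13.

Expand x = 64/31 as a continued fraction with the Euclidean algorithm:
  64 = 2*31 + 2, so a_0 = 2.
  31 = 15*2 + 1, so a_1 = 15.
  2 = 2*1 + 0, so a_2 = 2.
so x = [2; 15, 2].
Convergents (p_i = a_i*p_{i-1} + p_{i-2}, q_i = a_i*q_{i-1} + q_{i-2} with p_{-2}=0, p_{-1}=1, q_{-2}=1, q_{-1}=0), until the denominator exceeds 13:
  i=0: a_0=2, p_0 = 2*1 + 0 = 2, q_0 = 2*0 + 1 = 1.
  i=1: a_1=15, p_1 = 15*2 + 1 = 31, q_1 = 15*1 + 0 = 15.
q_1 = 15 > 13, so the last convergent with denominator <= 13 is p_0/q_0 = 2/1.
The closest fraction with denominator <= 13 is either p_0/q_0 or the intermediate fraction (k*p_0 + p_{-1})/(k*q_0 + q_{-1}) with the largest k >= 1 whose denominator stays <= 13; these approach x as k grows, and every other convergent or intermediate fraction in range is farther away.
Largest k: floor((13 - q_{-1})/q_0) = floor((13 - 0)/1) = 13 (using the seeds p_{-1} = 1, q_{-1} = 0).
That gives (13*2 + 1)/(13*1 + 0) = 27/13.
Compare the errors: |x - 2/1| = |64*1 - 2*31|/(31*1) = 2/31, and |x - 27/13| = |64*13 - 27*31|/(31*13) = 5/403.
Cross-multiplying, 5*31 = 155 < 806 = 2*403, so 5/403 is smaller: the intermediate fraction 27/13 is closer to x than 2/1.

27/13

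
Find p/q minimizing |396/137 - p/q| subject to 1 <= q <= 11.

26/9

Expand x = 396/137 as a continued fraction with the Euclidean algorithm:
  396 = 2*137 + 122, so a_0 = 2.
  137 = 1*122 + 15, so a_1 = 1.
  122 = 8*15 + 2, so a_2 = 8.
  15 = 7*2 + 1, so a_3 = 7.
  2 = 2*1 + 0, so a_4 = 2.
so x = [2; 1, 8, 7, 2].
Convergents (p_i = a_i*p_{i-1} + p_{i-2}, q_i = a_i*q_{i-1} + q_{i-2} with p_{-2}=0, p_{-1}=1, q_{-2}=1, q_{-1}=0), until the denominator exceeds 11:
  i=0: a_0=2, p_0 = 2*1 + 0 = 2, q_0 = 2*0 + 1 = 1.
  i=1: a_1=1, p_1 = 1*2 + 1 = 3, q_1 = 1*1 + 0 = 1.
  i=2: a_2=8, p_2 = 8*3 + 2 = 26, q_2 = 8*1 + 1 = 9.
  i=3: a_3=7, p_3 = 7*26 + 3 = 185, q_3 = 7*9 + 1 = 64.
q_3 = 64 > 11, so the last convergent with denominator <= 11 is p_2/q_2 = 26/9.
The closest fraction with denominator <= 11 is either p_2/q_2 or the intermediate fraction (k*p_2 + p_1)/(k*q_2 + q_1) with the largest k >= 1 whose denominator stays <= 11; these approach x as k grows, and every other convergent or intermediate fraction in range is farther away.
Largest k: floor((11 - q_1)/q_2) = floor((11 - 1)/9) = 1.
That gives (1*26 + 3)/(1*9 + 1) = 29/10.
Compare the errors: |x - 26/9| = |396*9 - 26*137|/(137*9) = 2/1233, and |x - 29/10| = |396*10 - 29*137|/(137*10) = 13/1370.
Cross-multiplying, 2*1370 = 2740 < 16029 = 13*1233, so 2/1233 is smaller: the convergent 26/9 is closer to x than 29/10.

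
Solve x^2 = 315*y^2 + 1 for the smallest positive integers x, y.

(x, y) = (71, 4)

First expand sqrt(315) as a continued fraction. With x_i = (sqrt(315) + m_i)/d_i and (m_0, d_0) = (0, 1): a_0 = floor(sqrt(315)) = 17, since 17^2 = 289 <= 315 < 324 = 18^2.
Iterate m_{i+1} = d_i*a_i - m_i, d_{i+1} = (315 - m_{i+1}^2)/d_i, a_{i+1} = floor((a_0 + m_{i+1})/d_{i+1}):
  m_1 = 1*17 - 0 = 17, d_1 = (315 - 17^2)/1 = 26/1 = 26, a_1 = floor((17 + 17)/26) = 1.
  m_2 = 26*1 - 17 = 9, d_2 = (315 - 9^2)/26 = 234/26 = 9, a_2 = floor((17 + 9)/9) = 2.
  m_3 = 9*2 - 9 = 9, d_3 = (315 - 9^2)/9 = 234/9 = 26, a_3 = floor((17 + 9)/26) = 1.
  m_4 = 26*1 - 9 = 17, d_4 = (315 - 17^2)/26 = 26/26 = 1, a_4 = floor((17 + 17)/1) = 34.
  m_5 = 1*34 - 17 = 17, d_5 = (315 - 17^2)/1 = 26/1 = 26: (m_5, d_5) = (m_1, d_1) = (17, 26), so from here the quotients repeat a_1, ..., a_4; the period length is 4.
So sqrt(315) = [17; (1, 2, 1, 34)] with period length k = 4.
k is even, so the fundamental solution of x^2 - 315y^2 = 1 is (p_{k-1}, q_{k-1}) = (p_3, q_3); compute convergents through index 3.
Convergents (p_i = a_i*p_{i-1} + p_{i-2}, q_i = a_i*q_{i-1} + q_{i-2} with p_{-2}=0, p_{-1}=1, q_{-2}=1, q_{-1}=0):
  i=0: a_0=17, p_0 = 17*1 + 0 = 17, q_0 = 17*0 + 1 = 1.
  i=1: a_1=1, p_1 = 1*17 + 1 = 18, q_1 = 1*1 + 0 = 1.
  i=2: a_2=2, p_2 = 2*18 + 17 = 53, q_2 = 2*1 + 1 = 3.
  i=3: a_3=1, p_3 = 1*53 + 18 = 71, q_3 = 1*3 + 1 = 4.
Check: 71^2 - 315*4^2 = 5041 - 5040 = 1, so (x, y) = (71, 4) solves the equation, and by the theorem it is the least positive solution.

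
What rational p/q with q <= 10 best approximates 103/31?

10/3

Expand x = 103/31 as a continued fraction with the Euclidean algorithm:
  103 = 3*31 + 10, so a_0 = 3.
  31 = 3*10 + 1, so a_1 = 3.
  10 = 10*1 + 0, so a_2 = 10.
so x = [3; 3, 10].
Convergents (p_i = a_i*p_{i-1} + p_{i-2}, q_i = a_i*q_{i-1} + q_{i-2} with p_{-2}=0, p_{-1}=1, q_{-2}=1, q_{-1}=0), until the denominator exceeds 10:
  i=0: a_0=3, p_0 = 3*1 + 0 = 3, q_0 = 3*0 + 1 = 1.
  i=1: a_1=3, p_1 = 3*3 + 1 = 10, q_1 = 3*1 + 0 = 3.
  i=2: a_2=10, p_2 = 10*10 + 3 = 103, q_2 = 10*3 + 1 = 31.
q_2 = 31 > 10, so the last convergent with denominator <= 10 is p_1/q_1 = 10/3.
The closest fraction with denominator <= 10 is either p_1/q_1 or the intermediate fraction (k*p_1 + p_0)/(k*q_1 + q_0) with the largest k >= 1 whose denominator stays <= 10; these approach x as k grows, and every other convergent or intermediate fraction in range is farther away.
Largest k: floor((10 - q_0)/q_1) = floor((10 - 1)/3) = 3.
That gives (3*10 + 3)/(3*3 + 1) = 33/10.
Compare the errors: |x - 10/3| = |103*3 - 10*31|/(31*3) = 1/93, and |x - 33/10| = |103*10 - 33*31|/(31*10) = 7/310.
Cross-multiplying, 1*310 = 310 < 651 = 7*93, so 1/93 is smaller: the convergent 10/3 is closer to x than 33/10.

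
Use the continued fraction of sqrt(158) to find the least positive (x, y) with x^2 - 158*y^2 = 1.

First expand sqrt(158) as a continued fraction. With x_i = (sqrt(158) + m_i)/d_i and (m_0, d_0) = (0, 1): a_0 = floor(sqrt(158)) = 12, since 12^2 = 144 <= 158 < 169 = 13^2.
Iterate m_{i+1} = d_i*a_i - m_i, d_{i+1} = (158 - m_{i+1}^2)/d_i, a_{i+1} = floor((a_0 + m_{i+1})/d_{i+1}):
  m_1 = 1*12 - 0 = 12, d_1 = (158 - 12^2)/1 = 14/1 = 14, a_1 = floor((12 + 12)/14) = 1.
  m_2 = 14*1 - 12 = 2, d_2 = (158 - 2^2)/14 = 154/14 = 11, a_2 = floor((12 + 2)/11) = 1.
  m_3 = 11*1 - 2 = 9, d_3 = (158 - 9^2)/11 = 77/11 = 7, a_3 = floor((12 + 9)/7) = 3.
  m_4 = 7*3 - 9 = 12, d_4 = (158 - 12^2)/7 = 14/7 = 2, a_4 = floor((12 + 12)/2) = 12.
  m_5 = 2*12 - 12 = 12, d_5 = (158 - 12^2)/2 = 14/2 = 7, a_5 = floor((12 + 12)/7) = 3.
  m_6 = 7*3 - 12 = 9, d_6 = (158 - 9^2)/7 = 77/7 = 11, a_6 = floor((12 + 9)/11) = 1.
  m_7 = 11*1 - 9 = 2, d_7 = (158 - 2^2)/11 = 154/11 = 14, a_7 = floor((12 + 2)/14) = 1.
  m_8 = 14*1 - 2 = 12, d_8 = (158 - 12^2)/14 = 14/14 = 1, a_8 = floor((12 + 12)/1) = 24.
  m_9 = 1*24 - 12 = 12, d_9 = (158 - 12^2)/1 = 14/1 = 14: (m_9, d_9) = (m_1, d_1) = (12, 14), so from here the quotients repeat a_1, ..., a_8; the period length is 8.
So sqrt(158) = [12; (1, 1, 3, 12, 3, 1, 1, 24)] with period length k = 8.
k is even, so the fundamental solution of x^2 - 158y^2 = 1 is (p_{k-1}, q_{k-1}) = (p_7, q_7); compute convergents through index 7.
Convergents (p_i = a_i*p_{i-1} + p_{i-2}, q_i = a_i*q_{i-1} + q_{i-2} with p_{-2}=0, p_{-1}=1, q_{-2}=1, q_{-1}=0):
  i=0: a_0=12, p_0 = 12*1 + 0 = 12, q_0 = 12*0 + 1 = 1.
  i=1: a_1=1, p_1 = 1*12 + 1 = 13, q_1 = 1*1 + 0 = 1.
  i=2: a_2=1, p_2 = 1*13 + 12 = 25, q_2 = 1*1 + 1 = 2.
  i=3: a_3=3, p_3 = 3*25 + 13 = 88, q_3 = 3*2 + 1 = 7.
  i=4: a_4=12, p_4 = 12*88 + 25 = 1081, q_4 = 12*7 + 2 = 86.
  i=5: a_5=3, p_5 = 3*1081 + 88 = 3331, q_5 = 3*86 + 7 = 265.
  i=6: a_6=1, p_6 = 1*3331 + 1081 = 4412, q_6 = 1*265 + 86 = 351.
  i=7: a_7=1, p_7 = 1*4412 + 3331 = 7743, q_7 = 1*351 + 265 = 616.
Check: 7743^2 - 158*616^2 = 59954049 - 59954048 = 1, so (x, y) = (7743, 616) solves the equation, and by the theorem it is the least positive solution.

(x, y) = (7743, 616)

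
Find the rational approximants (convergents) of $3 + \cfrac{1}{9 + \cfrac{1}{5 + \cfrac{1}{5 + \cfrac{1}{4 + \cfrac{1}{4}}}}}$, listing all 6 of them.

3/1, 28/9, 143/46, 743/239, 3115/1002, 13203/4247

Using the convergent recurrence p_i = a_i*p_{i-1} + p_{i-2}, q_i = a_i*q_{i-1} + q_{i-2} with p_{-2}=0, p_{-1}=1, q_{-2}=1, q_{-1}=0:
  i=0: a_0=3, p_0 = 3*1 + 0 = 3, q_0 = 3*0 + 1 = 1.
  i=1: a_1=9, p_1 = 9*3 + 1 = 28, q_1 = 9*1 + 0 = 9.
  i=2: a_2=5, p_2 = 5*28 + 3 = 143, q_2 = 5*9 + 1 = 46.
  i=3: a_3=5, p_3 = 5*143 + 28 = 743, q_3 = 5*46 + 9 = 239.
  i=4: a_4=4, p_4 = 4*743 + 143 = 3115, q_4 = 4*239 + 46 = 1002.
  i=5: a_5=4, p_5 = 4*3115 + 743 = 13203, q_5 = 4*1002 + 239 = 4247.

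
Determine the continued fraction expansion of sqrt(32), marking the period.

[5; (1, 1, 1, 10)]

Write x_i = (sqrt(32) + m_i)/d_i with (m_0, d_0) = (0, 1). a_0 = floor(sqrt(32)) = 5, since 5^2 = 25 <= 32 < 36 = 6^2.
Iterate m_{i+1} = d_i*a_i - m_i, d_{i+1} = (32 - m_{i+1}^2)/d_i, a_{i+1} = floor((a_0 + m_{i+1})/d_{i+1}):
  m_1 = 1*5 - 0 = 5, d_1 = (32 - 5^2)/1 = 7/1 = 7, a_1 = floor((5 + 5)/7) = 1.
  m_2 = 7*1 - 5 = 2, d_2 = (32 - 2^2)/7 = 28/7 = 4, a_2 = floor((5 + 2)/4) = 1.
  m_3 = 4*1 - 2 = 2, d_3 = (32 - 2^2)/4 = 28/4 = 7, a_3 = floor((5 + 2)/7) = 1.
  m_4 = 7*1 - 2 = 5, d_4 = (32 - 5^2)/7 = 7/7 = 1, a_4 = floor((5 + 5)/1) = 10.
  m_5 = 1*10 - 5 = 5, d_5 = (32 - 5^2)/1 = 7/1 = 7: (m_5, d_5) = (m_1, d_1) = (5, 7), so from here the quotients repeat a_1, ..., a_4; the period length is 4.
Hence the expansion of sqrt(32) is a_0 = 5 followed by the repeating block 1, 1, 1, 10 (period 4).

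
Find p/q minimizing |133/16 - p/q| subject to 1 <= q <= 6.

Expand x = 133/16 as a continued fraction with the Euclidean algorithm:
  133 = 8*16 + 5, so a_0 = 8.
  16 = 3*5 + 1, so a_1 = 3.
  5 = 5*1 + 0, so a_2 = 5.
so x = [8; 3, 5].
Convergents (p_i = a_i*p_{i-1} + p_{i-2}, q_i = a_i*q_{i-1} + q_{i-2} with p_{-2}=0, p_{-1}=1, q_{-2}=1, q_{-1}=0), until the denominator exceeds 6:
  i=0: a_0=8, p_0 = 8*1 + 0 = 8, q_0 = 8*0 + 1 = 1.
  i=1: a_1=3, p_1 = 3*8 + 1 = 25, q_1 = 3*1 + 0 = 3.
  i=2: a_2=5, p_2 = 5*25 + 8 = 133, q_2 = 5*3 + 1 = 16.
q_2 = 16 > 6, so the last convergent with denominator <= 6 is p_1/q_1 = 25/3.
The closest fraction with denominator <= 6 is either p_1/q_1 or the intermediate fraction (k*p_1 + p_0)/(k*q_1 + q_0) with the largest k >= 1 whose denominator stays <= 6; these approach x as k grows, and every other convergent or intermediate fraction in range is farther away.
Largest k: floor((6 - q_0)/q_1) = floor((6 - 1)/3) = 1.
That gives (1*25 + 8)/(1*3 + 1) = 33/4.
Compare the errors: |x - 25/3| = |133*3 - 25*16|/(16*3) = 1/48, and |x - 33/4| = |133*4 - 33*16|/(16*4) = 4/64.
Cross-multiplying, 1*64 = 64 < 192 = 4*48, so 1/48 is smaller: the convergent 25/3 is closer to x than 33/4.

25/3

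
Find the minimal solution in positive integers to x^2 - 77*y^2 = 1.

(x, y) = (351, 40)

First expand sqrt(77) as a continued fraction. With x_i = (sqrt(77) + m_i)/d_i and (m_0, d_0) = (0, 1): a_0 = floor(sqrt(77)) = 8, since 8^2 = 64 <= 77 < 81 = 9^2.
Iterate m_{i+1} = d_i*a_i - m_i, d_{i+1} = (77 - m_{i+1}^2)/d_i, a_{i+1} = floor((a_0 + m_{i+1})/d_{i+1}):
  m_1 = 1*8 - 0 = 8, d_1 = (77 - 8^2)/1 = 13/1 = 13, a_1 = floor((8 + 8)/13) = 1.
  m_2 = 13*1 - 8 = 5, d_2 = (77 - 5^2)/13 = 52/13 = 4, a_2 = floor((8 + 5)/4) = 3.
  m_3 = 4*3 - 5 = 7, d_3 = (77 - 7^2)/4 = 28/4 = 7, a_3 = floor((8 + 7)/7) = 2.
  m_4 = 7*2 - 7 = 7, d_4 = (77 - 7^2)/7 = 28/7 = 4, a_4 = floor((8 + 7)/4) = 3.
  m_5 = 4*3 - 7 = 5, d_5 = (77 - 5^2)/4 = 52/4 = 13, a_5 = floor((8 + 5)/13) = 1.
  m_6 = 13*1 - 5 = 8, d_6 = (77 - 8^2)/13 = 13/13 = 1, a_6 = floor((8 + 8)/1) = 16.
  m_7 = 1*16 - 8 = 8, d_7 = (77 - 8^2)/1 = 13/1 = 13: (m_7, d_7) = (m_1, d_1) = (8, 13), so from here the quotients repeat a_1, ..., a_6; the period length is 6.
So sqrt(77) = [8; (1, 3, 2, 3, 1, 16)] with period length k = 6.
k is even, so the fundamental solution of x^2 - 77y^2 = 1 is (p_{k-1}, q_{k-1}) = (p_5, q_5); compute convergents through index 5.
Convergents (p_i = a_i*p_{i-1} + p_{i-2}, q_i = a_i*q_{i-1} + q_{i-2} with p_{-2}=0, p_{-1}=1, q_{-2}=1, q_{-1}=0):
  i=0: a_0=8, p_0 = 8*1 + 0 = 8, q_0 = 8*0 + 1 = 1.
  i=1: a_1=1, p_1 = 1*8 + 1 = 9, q_1 = 1*1 + 0 = 1.
  i=2: a_2=3, p_2 = 3*9 + 8 = 35, q_2 = 3*1 + 1 = 4.
  i=3: a_3=2, p_3 = 2*35 + 9 = 79, q_3 = 2*4 + 1 = 9.
  i=4: a_4=3, p_4 = 3*79 + 35 = 272, q_4 = 3*9 + 4 = 31.
  i=5: a_5=1, p_5 = 1*272 + 79 = 351, q_5 = 1*31 + 9 = 40.
Check: 351^2 - 77*40^2 = 123201 - 123200 = 1, so (x, y) = (351, 40) solves the equation, and by the theorem it is the least positive solution.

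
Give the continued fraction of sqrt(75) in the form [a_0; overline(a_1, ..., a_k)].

[8; overline(1, 1, 1, 16)]

Write x_i = (sqrt(75) + m_i)/d_i with (m_0, d_0) = (0, 1). a_0 = floor(sqrt(75)) = 8, since 8^2 = 64 <= 75 < 81 = 9^2.
Iterate m_{i+1} = d_i*a_i - m_i, d_{i+1} = (75 - m_{i+1}^2)/d_i, a_{i+1} = floor((a_0 + m_{i+1})/d_{i+1}):
  m_1 = 1*8 - 0 = 8, d_1 = (75 - 8^2)/1 = 11/1 = 11, a_1 = floor((8 + 8)/11) = 1.
  m_2 = 11*1 - 8 = 3, d_2 = (75 - 3^2)/11 = 66/11 = 6, a_2 = floor((8 + 3)/6) = 1.
  m_3 = 6*1 - 3 = 3, d_3 = (75 - 3^2)/6 = 66/6 = 11, a_3 = floor((8 + 3)/11) = 1.
  m_4 = 11*1 - 3 = 8, d_4 = (75 - 8^2)/11 = 11/11 = 1, a_4 = floor((8 + 8)/1) = 16.
  m_5 = 1*16 - 8 = 8, d_5 = (75 - 8^2)/1 = 11/1 = 11: (m_5, d_5) = (m_1, d_1) = (8, 11), so from here the quotients repeat a_1, ..., a_4; the period length is 4.
Hence the expansion of sqrt(75) is a_0 = 8 followed by the repeating block 1, 1, 1, 16 (period 4).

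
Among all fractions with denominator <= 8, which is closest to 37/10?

Expand x = 37/10 as a continued fraction with the Euclidean algorithm:
  37 = 3*10 + 7, so a_0 = 3.
  10 = 1*7 + 3, so a_1 = 1.
  7 = 2*3 + 1, so a_2 = 2.
  3 = 3*1 + 0, so a_3 = 3.
so x = [3; 1, 2, 3].
Convergents (p_i = a_i*p_{i-1} + p_{i-2}, q_i = a_i*q_{i-1} + q_{i-2} with p_{-2}=0, p_{-1}=1, q_{-2}=1, q_{-1}=0), until the denominator exceeds 8:
  i=0: a_0=3, p_0 = 3*1 + 0 = 3, q_0 = 3*0 + 1 = 1.
  i=1: a_1=1, p_1 = 1*3 + 1 = 4, q_1 = 1*1 + 0 = 1.
  i=2: a_2=2, p_2 = 2*4 + 3 = 11, q_2 = 2*1 + 1 = 3.
  i=3: a_3=3, p_3 = 3*11 + 4 = 37, q_3 = 3*3 + 1 = 10.
q_3 = 10 > 8, so the last convergent with denominator <= 8 is p_2/q_2 = 11/3.
The closest fraction with denominator <= 8 is either p_2/q_2 or the intermediate fraction (k*p_2 + p_1)/(k*q_2 + q_1) with the largest k >= 1 whose denominator stays <= 8; these approach x as k grows, and every other convergent or intermediate fraction in range is farther away.
Largest k: floor((8 - q_1)/q_2) = floor((8 - 1)/3) = 2.
That gives (2*11 + 4)/(2*3 + 1) = 26/7.
Compare the errors: |x - 11/3| = |37*3 - 11*10|/(10*3) = 1/30, and |x - 26/7| = |37*7 - 26*10|/(10*7) = 1/70.
Cross-multiplying, 1*30 = 30 < 70 = 1*70, so 1/70 is smaller: the intermediate fraction 26/7 is closer to x than 11/3.

26/7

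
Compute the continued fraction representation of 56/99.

Run the Euclidean algorithm on 56 and 99; the successive quotients are the partial quotients a_0, a_1, ... (each step inverts the fractional part left over by the previous one):
  56 = 0*99 + 56, so a_0 = 0.
  99 = 1*56 + 43, so a_1 = 1.
  56 = 1*43 + 13, so a_2 = 1.
  43 = 3*13 + 4, so a_3 = 3.
  13 = 3*4 + 1, so a_4 = 3.
  4 = 4*1 + 0, so a_5 = 4.
The remainder reaches 0 after 6 divisions, so the expansion has 6 partial quotients, read off in order.

[0; 1, 1, 3, 3, 4]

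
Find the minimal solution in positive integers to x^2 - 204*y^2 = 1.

First expand sqrt(204) as a continued fraction. With x_i = (sqrt(204) + m_i)/d_i and (m_0, d_0) = (0, 1): a_0 = floor(sqrt(204)) = 14, since 14^2 = 196 <= 204 < 225 = 15^2.
Iterate m_{i+1} = d_i*a_i - m_i, d_{i+1} = (204 - m_{i+1}^2)/d_i, a_{i+1} = floor((a_0 + m_{i+1})/d_{i+1}):
  m_1 = 1*14 - 0 = 14, d_1 = (204 - 14^2)/1 = 8/1 = 8, a_1 = floor((14 + 14)/8) = 3.
  m_2 = 8*3 - 14 = 10, d_2 = (204 - 10^2)/8 = 104/8 = 13, a_2 = floor((14 + 10)/13) = 1.
  m_3 = 13*1 - 10 = 3, d_3 = (204 - 3^2)/13 = 195/13 = 15, a_3 = floor((14 + 3)/15) = 1.
  m_4 = 15*1 - 3 = 12, d_4 = (204 - 12^2)/15 = 60/15 = 4, a_4 = floor((14 + 12)/4) = 6.
  m_5 = 4*6 - 12 = 12, d_5 = (204 - 12^2)/4 = 60/4 = 15, a_5 = floor((14 + 12)/15) = 1.
  m_6 = 15*1 - 12 = 3, d_6 = (204 - 3^2)/15 = 195/15 = 13, a_6 = floor((14 + 3)/13) = 1.
  m_7 = 13*1 - 3 = 10, d_7 = (204 - 10^2)/13 = 104/13 = 8, a_7 = floor((14 + 10)/8) = 3.
  m_8 = 8*3 - 10 = 14, d_8 = (204 - 14^2)/8 = 8/8 = 1, a_8 = floor((14 + 14)/1) = 28.
  m_9 = 1*28 - 14 = 14, d_9 = (204 - 14^2)/1 = 8/1 = 8: (m_9, d_9) = (m_1, d_1) = (14, 8), so from here the quotients repeat a_1, ..., a_8; the period length is 8.
So sqrt(204) = [14; (3, 1, 1, 6, 1, 1, 3, 28)] with period length k = 8.
k is even, so the fundamental solution of x^2 - 204y^2 = 1 is (p_{k-1}, q_{k-1}) = (p_7, q_7); compute convergents through index 7.
Convergents (p_i = a_i*p_{i-1} + p_{i-2}, q_i = a_i*q_{i-1} + q_{i-2} with p_{-2}=0, p_{-1}=1, q_{-2}=1, q_{-1}=0):
  i=0: a_0=14, p_0 = 14*1 + 0 = 14, q_0 = 14*0 + 1 = 1.
  i=1: a_1=3, p_1 = 3*14 + 1 = 43, q_1 = 3*1 + 0 = 3.
  i=2: a_2=1, p_2 = 1*43 + 14 = 57, q_2 = 1*3 + 1 = 4.
  i=3: a_3=1, p_3 = 1*57 + 43 = 100, q_3 = 1*4 + 3 = 7.
  i=4: a_4=6, p_4 = 6*100 + 57 = 657, q_4 = 6*7 + 4 = 46.
  i=5: a_5=1, p_5 = 1*657 + 100 = 757, q_5 = 1*46 + 7 = 53.
  i=6: a_6=1, p_6 = 1*757 + 657 = 1414, q_6 = 1*53 + 46 = 99.
  i=7: a_7=3, p_7 = 3*1414 + 757 = 4999, q_7 = 3*99 + 53 = 350.
Check: 4999^2 - 204*350^2 = 24990001 - 24990000 = 1, so (x, y) = (4999, 350) solves the equation, and by the theorem it is the least positive solution.

(x, y) = (4999, 350)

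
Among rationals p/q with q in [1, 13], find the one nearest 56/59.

12/13

Expand x = 56/59 as a continued fraction with the Euclidean algorithm:
  56 = 0*59 + 56, so a_0 = 0.
  59 = 1*56 + 3, so a_1 = 1.
  56 = 18*3 + 2, so a_2 = 18.
  3 = 1*2 + 1, so a_3 = 1.
  2 = 2*1 + 0, so a_4 = 2.
so x = [0; 1, 18, 1, 2].
Convergents (p_i = a_i*p_{i-1} + p_{i-2}, q_i = a_i*q_{i-1} + q_{i-2} with p_{-2}=0, p_{-1}=1, q_{-2}=1, q_{-1}=0), until the denominator exceeds 13:
  i=0: a_0=0, p_0 = 0*1 + 0 = 0, q_0 = 0*0 + 1 = 1.
  i=1: a_1=1, p_1 = 1*0 + 1 = 1, q_1 = 1*1 + 0 = 1.
  i=2: a_2=18, p_2 = 18*1 + 0 = 18, q_2 = 18*1 + 1 = 19.
q_2 = 19 > 13, so the last convergent with denominator <= 13 is p_1/q_1 = 1/1.
The closest fraction with denominator <= 13 is either p_1/q_1 or the intermediate fraction (k*p_1 + p_0)/(k*q_1 + q_0) with the largest k >= 1 whose denominator stays <= 13; these approach x as k grows, and every other convergent or intermediate fraction in range is farther away.
Largest k: floor((13 - q_0)/q_1) = floor((13 - 1)/1) = 12.
That gives (12*1 + 0)/(12*1 + 1) = 12/13.
Compare the errors: |x - 1/1| = |56*1 - 1*59|/(59*1) = 3/59, and |x - 12/13| = |56*13 - 12*59|/(59*13) = 20/767.
Cross-multiplying, 20*59 = 1180 < 2301 = 3*767, so 20/767 is smaller: the intermediate fraction 12/13 is closer to x than 1/1.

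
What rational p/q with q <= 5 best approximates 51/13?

Expand x = 51/13 as a continued fraction with the Euclidean algorithm:
  51 = 3*13 + 12, so a_0 = 3.
  13 = 1*12 + 1, so a_1 = 1.
  12 = 12*1 + 0, so a_2 = 12.
so x = [3; 1, 12].
Convergents (p_i = a_i*p_{i-1} + p_{i-2}, q_i = a_i*q_{i-1} + q_{i-2} with p_{-2}=0, p_{-1}=1, q_{-2}=1, q_{-1}=0), until the denominator exceeds 5:
  i=0: a_0=3, p_0 = 3*1 + 0 = 3, q_0 = 3*0 + 1 = 1.
  i=1: a_1=1, p_1 = 1*3 + 1 = 4, q_1 = 1*1 + 0 = 1.
  i=2: a_2=12, p_2 = 12*4 + 3 = 51, q_2 = 12*1 + 1 = 13.
q_2 = 13 > 5, so the last convergent with denominator <= 5 is p_1/q_1 = 4/1.
The closest fraction with denominator <= 5 is either p_1/q_1 or the intermediate fraction (k*p_1 + p_0)/(k*q_1 + q_0) with the largest k >= 1 whose denominator stays <= 5; these approach x as k grows, and every other convergent or intermediate fraction in range is farther away.
Largest k: floor((5 - q_0)/q_1) = floor((5 - 1)/1) = 4.
That gives (4*4 + 3)/(4*1 + 1) = 19/5.
Compare the errors: |x - 4/1| = |51*1 - 4*13|/(13*1) = 1/13, and |x - 19/5| = |51*5 - 19*13|/(13*5) = 8/65.
Cross-multiplying, 1*65 = 65 < 104 = 8*13, so 1/13 is smaller: the convergent 4/1 is closer to x than 19/5.

4/1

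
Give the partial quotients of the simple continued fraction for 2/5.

[0; 2, 2]

Run the Euclidean algorithm on 2 and 5; the successive quotients are the partial quotients a_0, a_1, ... (each step inverts the fractional part left over by the previous one):
  2 = 0*5 + 2, so a_0 = 0.
  5 = 2*2 + 1, so a_1 = 2.
  2 = 2*1 + 0, so a_2 = 2.
The remainder reaches 0 after 3 divisions, so the expansion has 3 partial quotients, read off in order.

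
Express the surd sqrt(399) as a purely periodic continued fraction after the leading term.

[19; (1, 38)]

Write x_i = (sqrt(399) + m_i)/d_i with (m_0, d_0) = (0, 1). a_0 = floor(sqrt(399)) = 19, since 19^2 = 361 <= 399 < 400 = 20^2.
Iterate m_{i+1} = d_i*a_i - m_i, d_{i+1} = (399 - m_{i+1}^2)/d_i, a_{i+1} = floor((a_0 + m_{i+1})/d_{i+1}):
  m_1 = 1*19 - 0 = 19, d_1 = (399 - 19^2)/1 = 38/1 = 38, a_1 = floor((19 + 19)/38) = 1.
  m_2 = 38*1 - 19 = 19, d_2 = (399 - 19^2)/38 = 38/38 = 1, a_2 = floor((19 + 19)/1) = 38.
  m_3 = 1*38 - 19 = 19, d_3 = (399 - 19^2)/1 = 38/1 = 38: (m_3, d_3) = (m_1, d_1) = (19, 38), so from here the quotients repeat a_1, a_2; the period length is 2.
Hence the expansion of sqrt(399) is a_0 = 19 followed by the repeating block 1, 38 (period 2).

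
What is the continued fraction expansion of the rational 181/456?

[0; 2, 1, 1, 12, 2, 3]

Run the Euclidean algorithm on 181 and 456; the successive quotients are the partial quotients a_0, a_1, ... (each step inverts the fractional part left over by the previous one):
  181 = 0*456 + 181, so a_0 = 0.
  456 = 2*181 + 94, so a_1 = 2.
  181 = 1*94 + 87, so a_2 = 1.
  94 = 1*87 + 7, so a_3 = 1.
  87 = 12*7 + 3, so a_4 = 12.
  7 = 2*3 + 1, so a_5 = 2.
  3 = 3*1 + 0, so a_6 = 3.
The remainder reaches 0 after 7 divisions, so the expansion has 7 partial quotients, read off in order.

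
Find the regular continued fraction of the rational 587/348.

Run the Euclidean algorithm on 587 and 348; the successive quotients are the partial quotients a_0, a_1, ... (each step inverts the fractional part left over by the previous one):
  587 = 1*348 + 239, so a_0 = 1.
  348 = 1*239 + 109, so a_1 = 1.
  239 = 2*109 + 21, so a_2 = 2.
  109 = 5*21 + 4, so a_3 = 5.
  21 = 5*4 + 1, so a_4 = 5.
  4 = 4*1 + 0, so a_5 = 4.
The remainder reaches 0 after 6 divisions, so the expansion has 6 partial quotients, read off in order.

[1; 1, 2, 5, 5, 4]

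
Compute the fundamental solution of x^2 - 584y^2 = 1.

(x, y) = (145, 6)

First expand sqrt(584) as a continued fraction. With x_i = (sqrt(584) + m_i)/d_i and (m_0, d_0) = (0, 1): a_0 = floor(sqrt(584)) = 24, since 24^2 = 576 <= 584 < 625 = 25^2.
Iterate m_{i+1} = d_i*a_i - m_i, d_{i+1} = (584 - m_{i+1}^2)/d_i, a_{i+1} = floor((a_0 + m_{i+1})/d_{i+1}):
  m_1 = 1*24 - 0 = 24, d_1 = (584 - 24^2)/1 = 8/1 = 8, a_1 = floor((24 + 24)/8) = 6.
  m_2 = 8*6 - 24 = 24, d_2 = (584 - 24^2)/8 = 8/8 = 1, a_2 = floor((24 + 24)/1) = 48.
  m_3 = 1*48 - 24 = 24, d_3 = (584 - 24^2)/1 = 8/1 = 8: (m_3, d_3) = (m_1, d_1) = (24, 8), so from here the quotients repeat a_1, a_2; the period length is 2.
So sqrt(584) = [24; (6, 48)] with period length k = 2.
k is even, so the fundamental solution of x^2 - 584y^2 = 1 is (p_{k-1}, q_{k-1}) = (p_1, q_1); compute convergents through index 1.
Convergents (p_i = a_i*p_{i-1} + p_{i-2}, q_i = a_i*q_{i-1} + q_{i-2} with p_{-2}=0, p_{-1}=1, q_{-2}=1, q_{-1}=0):
  i=0: a_0=24, p_0 = 24*1 + 0 = 24, q_0 = 24*0 + 1 = 1.
  i=1: a_1=6, p_1 = 6*24 + 1 = 145, q_1 = 6*1 + 0 = 6.
Check: 145^2 - 584*6^2 = 21025 - 21024 = 1, so (x, y) = (145, 6) solves the equation, and by the theorem it is the least positive solution.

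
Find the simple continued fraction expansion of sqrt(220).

[14; (1, 4, 1, 28)]

Write x_i = (sqrt(220) + m_i)/d_i with (m_0, d_0) = (0, 1). a_0 = floor(sqrt(220)) = 14, since 14^2 = 196 <= 220 < 225 = 15^2.
Iterate m_{i+1} = d_i*a_i - m_i, d_{i+1} = (220 - m_{i+1}^2)/d_i, a_{i+1} = floor((a_0 + m_{i+1})/d_{i+1}):
  m_1 = 1*14 - 0 = 14, d_1 = (220 - 14^2)/1 = 24/1 = 24, a_1 = floor((14 + 14)/24) = 1.
  m_2 = 24*1 - 14 = 10, d_2 = (220 - 10^2)/24 = 120/24 = 5, a_2 = floor((14 + 10)/5) = 4.
  m_3 = 5*4 - 10 = 10, d_3 = (220 - 10^2)/5 = 120/5 = 24, a_3 = floor((14 + 10)/24) = 1.
  m_4 = 24*1 - 10 = 14, d_4 = (220 - 14^2)/24 = 24/24 = 1, a_4 = floor((14 + 14)/1) = 28.
  m_5 = 1*28 - 14 = 14, d_5 = (220 - 14^2)/1 = 24/1 = 24: (m_5, d_5) = (m_1, d_1) = (14, 24), so from here the quotients repeat a_1, ..., a_4; the period length is 4.
Hence the expansion of sqrt(220) is a_0 = 14 followed by the repeating block 1, 4, 1, 28 (period 4).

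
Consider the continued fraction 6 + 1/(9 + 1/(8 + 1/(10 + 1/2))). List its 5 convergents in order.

Using the convergent recurrence p_i = a_i*p_{i-1} + p_{i-2}, q_i = a_i*q_{i-1} + q_{i-2} with p_{-2}=0, p_{-1}=1, q_{-2}=1, q_{-1}=0:
  i=0: a_0=6, p_0 = 6*1 + 0 = 6, q_0 = 6*0 + 1 = 1.
  i=1: a_1=9, p_1 = 9*6 + 1 = 55, q_1 = 9*1 + 0 = 9.
  i=2: a_2=8, p_2 = 8*55 + 6 = 446, q_2 = 8*9 + 1 = 73.
  i=3: a_3=10, p_3 = 10*446 + 55 = 4515, q_3 = 10*73 + 9 = 739.
  i=4: a_4=2, p_4 = 2*4515 + 446 = 9476, q_4 = 2*739 + 73 = 1551.

6/1, 55/9, 446/73, 4515/739, 9476/1551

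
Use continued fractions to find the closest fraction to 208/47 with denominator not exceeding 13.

Expand x = 208/47 as a continued fraction with the Euclidean algorithm:
  208 = 4*47 + 20, so a_0 = 4.
  47 = 2*20 + 7, so a_1 = 2.
  20 = 2*7 + 6, so a_2 = 2.
  7 = 1*6 + 1, so a_3 = 1.
  6 = 6*1 + 0, so a_4 = 6.
so x = [4; 2, 2, 1, 6].
Convergents (p_i = a_i*p_{i-1} + p_{i-2}, q_i = a_i*q_{i-1} + q_{i-2} with p_{-2}=0, p_{-1}=1, q_{-2}=1, q_{-1}=0), until the denominator exceeds 13:
  i=0: a_0=4, p_0 = 4*1 + 0 = 4, q_0 = 4*0 + 1 = 1.
  i=1: a_1=2, p_1 = 2*4 + 1 = 9, q_1 = 2*1 + 0 = 2.
  i=2: a_2=2, p_2 = 2*9 + 4 = 22, q_2 = 2*2 + 1 = 5.
  i=3: a_3=1, p_3 = 1*22 + 9 = 31, q_3 = 1*5 + 2 = 7.
  i=4: a_4=6, p_4 = 6*31 + 22 = 208, q_4 = 6*7 + 5 = 47.
q_4 = 47 > 13, so the last convergent with denominator <= 13 is p_3/q_3 = 31/7.
The closest fraction with denominator <= 13 is either p_3/q_3 or the intermediate fraction (k*p_3 + p_2)/(k*q_3 + q_2) with the largest k >= 1 whose denominator stays <= 13; these approach x as k grows, and every other convergent or intermediate fraction in range is farther away.
Largest k: floor((13 - q_2)/q_3) = floor((13 - 5)/7) = 1.
That gives (1*31 + 22)/(1*7 + 5) = 53/12.
Compare the errors: |x - 31/7| = |208*7 - 31*47|/(47*7) = 1/329, and |x - 53/12| = |208*12 - 53*47|/(47*12) = 5/564.
Cross-multiplying, 1*564 = 564 < 1645 = 5*329, so 1/329 is smaller: the convergent 31/7 is closer to x than 53/12.

31/7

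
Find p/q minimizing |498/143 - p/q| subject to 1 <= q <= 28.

94/27

Expand x = 498/143 as a continued fraction with the Euclidean algorithm:
  498 = 3*143 + 69, so a_0 = 3.
  143 = 2*69 + 5, so a_1 = 2.
  69 = 13*5 + 4, so a_2 = 13.
  5 = 1*4 + 1, so a_3 = 1.
  4 = 4*1 + 0, so a_4 = 4.
so x = [3; 2, 13, 1, 4].
Convergents (p_i = a_i*p_{i-1} + p_{i-2}, q_i = a_i*q_{i-1} + q_{i-2} with p_{-2}=0, p_{-1}=1, q_{-2}=1, q_{-1}=0), until the denominator exceeds 28:
  i=0: a_0=3, p_0 = 3*1 + 0 = 3, q_0 = 3*0 + 1 = 1.
  i=1: a_1=2, p_1 = 2*3 + 1 = 7, q_1 = 2*1 + 0 = 2.
  i=2: a_2=13, p_2 = 13*7 + 3 = 94, q_2 = 13*2 + 1 = 27.
  i=3: a_3=1, p_3 = 1*94 + 7 = 101, q_3 = 1*27 + 2 = 29.
q_3 = 29 > 28, so the last convergent with denominator <= 28 is p_2/q_2 = 94/27.
The closest fraction with denominator <= 28 is either p_2/q_2 or the intermediate fraction (k*p_2 + p_1)/(k*q_2 + q_1) with the largest k >= 1 whose denominator stays <= 28; these approach x as k grows, and every other convergent or intermediate fraction in range is farther away.
Largest k: floor((28 - q_1)/q_2) = floor((28 - 2)/27) = 0.
Since k = 0, no intermediate fraction beyond p_2/q_2 has denominator <= 28, so the convergent 94/27 is the closest (its error is |498*27 - 94*143|/(143*27) = 4/3861).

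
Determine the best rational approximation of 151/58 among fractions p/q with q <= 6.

Expand x = 151/58 as a continued fraction with the Euclidean algorithm:
  151 = 2*58 + 35, so a_0 = 2.
  58 = 1*35 + 23, so a_1 = 1.
  35 = 1*23 + 12, so a_2 = 1.
  23 = 1*12 + 11, so a_3 = 1.
  12 = 1*11 + 1, so a_4 = 1.
  11 = 11*1 + 0, so a_5 = 11.
so x = [2; 1, 1, 1, 1, 11].
Convergents (p_i = a_i*p_{i-1} + p_{i-2}, q_i = a_i*q_{i-1} + q_{i-2} with p_{-2}=0, p_{-1}=1, q_{-2}=1, q_{-1}=0), until the denominator exceeds 6:
  i=0: a_0=2, p_0 = 2*1 + 0 = 2, q_0 = 2*0 + 1 = 1.
  i=1: a_1=1, p_1 = 1*2 + 1 = 3, q_1 = 1*1 + 0 = 1.
  i=2: a_2=1, p_2 = 1*3 + 2 = 5, q_2 = 1*1 + 1 = 2.
  i=3: a_3=1, p_3 = 1*5 + 3 = 8, q_3 = 1*2 + 1 = 3.
  i=4: a_4=1, p_4 = 1*8 + 5 = 13, q_4 = 1*3 + 2 = 5.
  i=5: a_5=11, p_5 = 11*13 + 8 = 151, q_5 = 11*5 + 3 = 58.
q_5 = 58 > 6, so the last convergent with denominator <= 6 is p_4/q_4 = 13/5.
The closest fraction with denominator <= 6 is either p_4/q_4 or the intermediate fraction (k*p_4 + p_3)/(k*q_4 + q_3) with the largest k >= 1 whose denominator stays <= 6; these approach x as k grows, and every other convergent or intermediate fraction in range is farther away.
Largest k: floor((6 - q_3)/q_4) = floor((6 - 3)/5) = 0.
Since k = 0, no intermediate fraction beyond p_4/q_4 has denominator <= 6, so the convergent 13/5 is the closest (its error is |151*5 - 13*58|/(58*5) = 1/290).

13/5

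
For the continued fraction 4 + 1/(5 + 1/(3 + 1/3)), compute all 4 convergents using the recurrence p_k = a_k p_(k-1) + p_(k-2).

Using the convergent recurrence p_i = a_i*p_{i-1} + p_{i-2}, q_i = a_i*q_{i-1} + q_{i-2} with p_{-2}=0, p_{-1}=1, q_{-2}=1, q_{-1}=0:
  i=0: a_0=4, p_0 = 4*1 + 0 = 4, q_0 = 4*0 + 1 = 1.
  i=1: a_1=5, p_1 = 5*4 + 1 = 21, q_1 = 5*1 + 0 = 5.
  i=2: a_2=3, p_2 = 3*21 + 4 = 67, q_2 = 3*5 + 1 = 16.
  i=3: a_3=3, p_3 = 3*67 + 21 = 222, q_3 = 3*16 + 5 = 53.

4/1, 21/5, 67/16, 222/53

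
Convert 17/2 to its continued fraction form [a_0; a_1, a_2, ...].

Run the Euclidean algorithm on 17 and 2; the successive quotients are the partial quotients a_0, a_1, ... (each step inverts the fractional part left over by the previous one):
  17 = 8*2 + 1, so a_0 = 8.
  2 = 2*1 + 0, so a_1 = 2.
The remainder reaches 0 after 2 divisions, so the expansion has 2 partial quotients, read off in order.

[8; 2]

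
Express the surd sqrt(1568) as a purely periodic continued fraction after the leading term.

Write x_i = (sqrt(1568) + m_i)/d_i with (m_0, d_0) = (0, 1). a_0 = floor(sqrt(1568)) = 39, since 39^2 = 1521 <= 1568 < 1600 = 40^2.
Iterate m_{i+1} = d_i*a_i - m_i, d_{i+1} = (1568 - m_{i+1}^2)/d_i, a_{i+1} = floor((a_0 + m_{i+1})/d_{i+1}):
  m_1 = 1*39 - 0 = 39, d_1 = (1568 - 39^2)/1 = 47/1 = 47, a_1 = floor((39 + 39)/47) = 1.
  m_2 = 47*1 - 39 = 8, d_2 = (1568 - 8^2)/47 = 1504/47 = 32, a_2 = floor((39 + 8)/32) = 1.
  m_3 = 32*1 - 8 = 24, d_3 = (1568 - 24^2)/32 = 992/32 = 31, a_3 = floor((39 + 24)/31) = 2.
  m_4 = 31*2 - 24 = 38, d_4 = (1568 - 38^2)/31 = 124/31 = 4, a_4 = floor((39 + 38)/4) = 19.
  m_5 = 4*19 - 38 = 38, d_5 = (1568 - 38^2)/4 = 124/4 = 31, a_5 = floor((39 + 38)/31) = 2.
  m_6 = 31*2 - 38 = 24, d_6 = (1568 - 24^2)/31 = 992/31 = 32, a_6 = floor((39 + 24)/32) = 1.
  m_7 = 32*1 - 24 = 8, d_7 = (1568 - 8^2)/32 = 1504/32 = 47, a_7 = floor((39 + 8)/47) = 1.
  m_8 = 47*1 - 8 = 39, d_8 = (1568 - 39^2)/47 = 47/47 = 1, a_8 = floor((39 + 39)/1) = 78.
  m_9 = 1*78 - 39 = 39, d_9 = (1568 - 39^2)/1 = 47/1 = 47: (m_9, d_9) = (m_1, d_1) = (39, 47), so from here the quotients repeat a_1, ..., a_8; the period length is 8.
Hence the expansion of sqrt(1568) is a_0 = 39 followed by the repeating block 1, 1, 2, 19, 2, 1, 1, 78 (period 8).

[39; (1, 1, 2, 19, 2, 1, 1, 78)]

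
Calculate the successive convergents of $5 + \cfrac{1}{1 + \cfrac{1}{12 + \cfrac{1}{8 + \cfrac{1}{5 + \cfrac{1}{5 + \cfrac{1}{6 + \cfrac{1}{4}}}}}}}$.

Using the convergent recurrence p_i = a_i*p_{i-1} + p_{i-2}, q_i = a_i*q_{i-1} + q_{i-2} with p_{-2}=0, p_{-1}=1, q_{-2}=1, q_{-1}=0:
  i=0: a_0=5, p_0 = 5*1 + 0 = 5, q_0 = 5*0 + 1 = 1.
  i=1: a_1=1, p_1 = 1*5 + 1 = 6, q_1 = 1*1 + 0 = 1.
  i=2: a_2=12, p_2 = 12*6 + 5 = 77, q_2 = 12*1 + 1 = 13.
  i=3: a_3=8, p_3 = 8*77 + 6 = 622, q_3 = 8*13 + 1 = 105.
  i=4: a_4=5, p_4 = 5*622 + 77 = 3187, q_4 = 5*105 + 13 = 538.
  i=5: a_5=5, p_5 = 5*3187 + 622 = 16557, q_5 = 5*538 + 105 = 2795.
  i=6: a_6=6, p_6 = 6*16557 + 3187 = 102529, q_6 = 6*2795 + 538 = 17308.
  i=7: a_7=4, p_7 = 4*102529 + 16557 = 426673, q_7 = 4*17308 + 2795 = 72027.

5/1, 6/1, 77/13, 622/105, 3187/538, 16557/2795, 102529/17308, 426673/72027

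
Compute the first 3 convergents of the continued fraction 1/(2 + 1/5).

Using the convergent recurrence p_i = a_i*p_{i-1} + p_{i-2}, q_i = a_i*q_{i-1} + q_{i-2} with p_{-2}=0, p_{-1}=1, q_{-2}=1, q_{-1}=0:
  i=0: a_0=0, p_0 = 0*1 + 0 = 0, q_0 = 0*0 + 1 = 1.
  i=1: a_1=2, p_1 = 2*0 + 1 = 1, q_1 = 2*1 + 0 = 2.
  i=2: a_2=5, p_2 = 5*1 + 0 = 5, q_2 = 5*2 + 1 = 11.

0/1, 1/2, 5/11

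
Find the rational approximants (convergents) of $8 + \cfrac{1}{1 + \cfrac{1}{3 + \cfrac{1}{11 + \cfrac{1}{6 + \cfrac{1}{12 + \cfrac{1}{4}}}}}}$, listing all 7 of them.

Using the convergent recurrence p_i = a_i*p_{i-1} + p_{i-2}, q_i = a_i*q_{i-1} + q_{i-2} with p_{-2}=0, p_{-1}=1, q_{-2}=1, q_{-1}=0:
  i=0: a_0=8, p_0 = 8*1 + 0 = 8, q_0 = 8*0 + 1 = 1.
  i=1: a_1=1, p_1 = 1*8 + 1 = 9, q_1 = 1*1 + 0 = 1.
  i=2: a_2=3, p_2 = 3*9 + 8 = 35, q_2 = 3*1 + 1 = 4.
  i=3: a_3=11, p_3 = 11*35 + 9 = 394, q_3 = 11*4 + 1 = 45.
  i=4: a_4=6, p_4 = 6*394 + 35 = 2399, q_4 = 6*45 + 4 = 274.
  i=5: a_5=12, p_5 = 12*2399 + 394 = 29182, q_5 = 12*274 + 45 = 3333.
  i=6: a_6=4, p_6 = 4*29182 + 2399 = 119127, q_6 = 4*3333 + 274 = 13606.

8/1, 9/1, 35/4, 394/45, 2399/274, 29182/3333, 119127/13606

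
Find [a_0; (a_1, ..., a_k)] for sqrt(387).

[19; (1, 2, 19, 2, 1, 38)]

Write x_i = (sqrt(387) + m_i)/d_i with (m_0, d_0) = (0, 1). a_0 = floor(sqrt(387)) = 19, since 19^2 = 361 <= 387 < 400 = 20^2.
Iterate m_{i+1} = d_i*a_i - m_i, d_{i+1} = (387 - m_{i+1}^2)/d_i, a_{i+1} = floor((a_0 + m_{i+1})/d_{i+1}):
  m_1 = 1*19 - 0 = 19, d_1 = (387 - 19^2)/1 = 26/1 = 26, a_1 = floor((19 + 19)/26) = 1.
  m_2 = 26*1 - 19 = 7, d_2 = (387 - 7^2)/26 = 338/26 = 13, a_2 = floor((19 + 7)/13) = 2.
  m_3 = 13*2 - 7 = 19, d_3 = (387 - 19^2)/13 = 26/13 = 2, a_3 = floor((19 + 19)/2) = 19.
  m_4 = 2*19 - 19 = 19, d_4 = (387 - 19^2)/2 = 26/2 = 13, a_4 = floor((19 + 19)/13) = 2.
  m_5 = 13*2 - 19 = 7, d_5 = (387 - 7^2)/13 = 338/13 = 26, a_5 = floor((19 + 7)/26) = 1.
  m_6 = 26*1 - 7 = 19, d_6 = (387 - 19^2)/26 = 26/26 = 1, a_6 = floor((19 + 19)/1) = 38.
  m_7 = 1*38 - 19 = 19, d_7 = (387 - 19^2)/1 = 26/1 = 26: (m_7, d_7) = (m_1, d_1) = (19, 26), so from here the quotients repeat a_1, ..., a_6; the period length is 6.
Hence the expansion of sqrt(387) is a_0 = 19 followed by the repeating block 1, 2, 19, 2, 1, 38 (period 6).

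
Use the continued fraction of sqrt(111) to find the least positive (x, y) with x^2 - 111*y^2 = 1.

First expand sqrt(111) as a continued fraction. With x_i = (sqrt(111) + m_i)/d_i and (m_0, d_0) = (0, 1): a_0 = floor(sqrt(111)) = 10, since 10^2 = 100 <= 111 < 121 = 11^2.
Iterate m_{i+1} = d_i*a_i - m_i, d_{i+1} = (111 - m_{i+1}^2)/d_i, a_{i+1} = floor((a_0 + m_{i+1})/d_{i+1}):
  m_1 = 1*10 - 0 = 10, d_1 = (111 - 10^2)/1 = 11/1 = 11, a_1 = floor((10 + 10)/11) = 1.
  m_2 = 11*1 - 10 = 1, d_2 = (111 - 1^2)/11 = 110/11 = 10, a_2 = floor((10 + 1)/10) = 1.
  m_3 = 10*1 - 1 = 9, d_3 = (111 - 9^2)/10 = 30/10 = 3, a_3 = floor((10 + 9)/3) = 6.
  m_4 = 3*6 - 9 = 9, d_4 = (111 - 9^2)/3 = 30/3 = 10, a_4 = floor((10 + 9)/10) = 1.
  m_5 = 10*1 - 9 = 1, d_5 = (111 - 1^2)/10 = 110/10 = 11, a_5 = floor((10 + 1)/11) = 1.
  m_6 = 11*1 - 1 = 10, d_6 = (111 - 10^2)/11 = 11/11 = 1, a_6 = floor((10 + 10)/1) = 20.
  m_7 = 1*20 - 10 = 10, d_7 = (111 - 10^2)/1 = 11/1 = 11: (m_7, d_7) = (m_1, d_1) = (10, 11), so from here the quotients repeat a_1, ..., a_6; the period length is 6.
So sqrt(111) = [10; (1, 1, 6, 1, 1, 20)] with period length k = 6.
k is even, so the fundamental solution of x^2 - 111y^2 = 1 is (p_{k-1}, q_{k-1}) = (p_5, q_5); compute convergents through index 5.
Convergents (p_i = a_i*p_{i-1} + p_{i-2}, q_i = a_i*q_{i-1} + q_{i-2} with p_{-2}=0, p_{-1}=1, q_{-2}=1, q_{-1}=0):
  i=0: a_0=10, p_0 = 10*1 + 0 = 10, q_0 = 10*0 + 1 = 1.
  i=1: a_1=1, p_1 = 1*10 + 1 = 11, q_1 = 1*1 + 0 = 1.
  i=2: a_2=1, p_2 = 1*11 + 10 = 21, q_2 = 1*1 + 1 = 2.
  i=3: a_3=6, p_3 = 6*21 + 11 = 137, q_3 = 6*2 + 1 = 13.
  i=4: a_4=1, p_4 = 1*137 + 21 = 158, q_4 = 1*13 + 2 = 15.
  i=5: a_5=1, p_5 = 1*158 + 137 = 295, q_5 = 1*15 + 13 = 28.
Check: 295^2 - 111*28^2 = 87025 - 87024 = 1, so (x, y) = (295, 28) solves the equation, and by the theorem it is the least positive solution.

(x, y) = (295, 28)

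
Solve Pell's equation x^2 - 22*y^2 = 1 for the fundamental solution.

(x, y) = (197, 42)

First expand sqrt(22) as a continued fraction. With x_i = (sqrt(22) + m_i)/d_i and (m_0, d_0) = (0, 1): a_0 = floor(sqrt(22)) = 4, since 4^2 = 16 <= 22 < 25 = 5^2.
Iterate m_{i+1} = d_i*a_i - m_i, d_{i+1} = (22 - m_{i+1}^2)/d_i, a_{i+1} = floor((a_0 + m_{i+1})/d_{i+1}):
  m_1 = 1*4 - 0 = 4, d_1 = (22 - 4^2)/1 = 6/1 = 6, a_1 = floor((4 + 4)/6) = 1.
  m_2 = 6*1 - 4 = 2, d_2 = (22 - 2^2)/6 = 18/6 = 3, a_2 = floor((4 + 2)/3) = 2.
  m_3 = 3*2 - 2 = 4, d_3 = (22 - 4^2)/3 = 6/3 = 2, a_3 = floor((4 + 4)/2) = 4.
  m_4 = 2*4 - 4 = 4, d_4 = (22 - 4^2)/2 = 6/2 = 3, a_4 = floor((4 + 4)/3) = 2.
  m_5 = 3*2 - 4 = 2, d_5 = (22 - 2^2)/3 = 18/3 = 6, a_5 = floor((4 + 2)/6) = 1.
  m_6 = 6*1 - 2 = 4, d_6 = (22 - 4^2)/6 = 6/6 = 1, a_6 = floor((4 + 4)/1) = 8.
  m_7 = 1*8 - 4 = 4, d_7 = (22 - 4^2)/1 = 6/1 = 6: (m_7, d_7) = (m_1, d_1) = (4, 6), so from here the quotients repeat a_1, ..., a_6; the period length is 6.
So sqrt(22) = [4; (1, 2, 4, 2, 1, 8)] with period length k = 6.
k is even, so the fundamental solution of x^2 - 22y^2 = 1 is (p_{k-1}, q_{k-1}) = (p_5, q_5); compute convergents through index 5.
Convergents (p_i = a_i*p_{i-1} + p_{i-2}, q_i = a_i*q_{i-1} + q_{i-2} with p_{-2}=0, p_{-1}=1, q_{-2}=1, q_{-1}=0):
  i=0: a_0=4, p_0 = 4*1 + 0 = 4, q_0 = 4*0 + 1 = 1.
  i=1: a_1=1, p_1 = 1*4 + 1 = 5, q_1 = 1*1 + 0 = 1.
  i=2: a_2=2, p_2 = 2*5 + 4 = 14, q_2 = 2*1 + 1 = 3.
  i=3: a_3=4, p_3 = 4*14 + 5 = 61, q_3 = 4*3 + 1 = 13.
  i=4: a_4=2, p_4 = 2*61 + 14 = 136, q_4 = 2*13 + 3 = 29.
  i=5: a_5=1, p_5 = 1*136 + 61 = 197, q_5 = 1*29 + 13 = 42.
Check: 197^2 - 22*42^2 = 38809 - 38808 = 1, so (x, y) = (197, 42) solves the equation, and by the theorem it is the least positive solution.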